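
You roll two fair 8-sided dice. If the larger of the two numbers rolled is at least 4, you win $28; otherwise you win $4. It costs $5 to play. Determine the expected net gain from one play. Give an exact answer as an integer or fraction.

157/8 dollars

E[payout] = (9/64)·4 + (55/64)·28 = 197/8
Expected profit = 197/8 − 5 = 157/8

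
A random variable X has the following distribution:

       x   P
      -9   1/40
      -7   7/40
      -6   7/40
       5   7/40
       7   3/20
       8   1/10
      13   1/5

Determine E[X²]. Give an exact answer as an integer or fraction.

E[X²] = (1/40)·81 + (7/40)·49 + (7/40)·36 + (7/40)·25 + (3/20)·49 + (1/10)·64 + (1/5)·169
     = 2753/40

2753/40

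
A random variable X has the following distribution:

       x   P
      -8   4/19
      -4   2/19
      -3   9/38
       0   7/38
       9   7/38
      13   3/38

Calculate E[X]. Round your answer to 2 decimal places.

E[X] = (4/19)·(-8) + (2/19)·(-4) + (9/38)·(-3) + (7/38)·0 + (7/38)·9 + (3/38)·13
     = -5/38 ≈ -0.13

-0.13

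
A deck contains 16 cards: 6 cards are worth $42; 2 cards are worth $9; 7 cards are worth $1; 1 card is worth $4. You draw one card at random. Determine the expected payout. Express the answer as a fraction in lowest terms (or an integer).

281/16 dollars

E[payout] = (6/16)·42 + (2/16)·9 + (7/16)·1 + (1/16)·4 = 281/16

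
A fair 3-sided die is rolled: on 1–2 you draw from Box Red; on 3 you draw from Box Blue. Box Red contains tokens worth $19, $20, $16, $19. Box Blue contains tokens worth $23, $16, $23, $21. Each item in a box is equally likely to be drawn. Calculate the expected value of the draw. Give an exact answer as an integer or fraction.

77/4 dollars

E[X | Box Red] = (19 + 20 + 16 + 19)/4 = 37/2
E[X | Box Blue] = (23 + 16 + 23 + 21)/4 = 83/4
E[X] = (2/3)·37/2 + (1/3)·83/4 = 77/4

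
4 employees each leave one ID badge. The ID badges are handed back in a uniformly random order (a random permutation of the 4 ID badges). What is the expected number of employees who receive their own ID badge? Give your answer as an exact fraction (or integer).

1

Let Xᵢ = 1 if person i gets their own ID badge. For each i, P(Xᵢ=1) = 1/4.
By linearity of expectation, E[X₁+…+X_4] = 4·(1/4) = 1.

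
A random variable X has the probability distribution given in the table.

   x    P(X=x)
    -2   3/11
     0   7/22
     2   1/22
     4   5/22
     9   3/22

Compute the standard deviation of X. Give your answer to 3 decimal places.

3.623

E[X] = 37/22, E[X²] = 351/22
Var(X) = E[X²] − (E[X])² = 351/22 − 1369/484 = 6353/484
SD(X) = √(6353/484) ≈ 3.623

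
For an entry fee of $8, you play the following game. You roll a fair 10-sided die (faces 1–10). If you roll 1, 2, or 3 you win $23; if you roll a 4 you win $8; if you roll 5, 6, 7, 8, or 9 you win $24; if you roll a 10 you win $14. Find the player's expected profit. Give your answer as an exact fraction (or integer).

131/10 dollars

E[payout] = (1/10)·8 + (1/10)·14 + (3/10)·23 + (1/2)·24 = 211/10
Expected profit = 211/10 − 8 = 131/10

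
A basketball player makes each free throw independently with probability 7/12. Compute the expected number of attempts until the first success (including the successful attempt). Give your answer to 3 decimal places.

For a geometric distribution, E[trials] = 1/p = 1/(7/12) = 12/7.
≈ 1.714

1.714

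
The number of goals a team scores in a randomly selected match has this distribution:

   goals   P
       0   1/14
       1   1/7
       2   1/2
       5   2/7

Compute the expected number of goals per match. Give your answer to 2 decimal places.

2.57

E[X] = (1/14)·0 + (1/7)·1 + (1/2)·2 + (2/7)·5
     = 18/7 ≈ 2.57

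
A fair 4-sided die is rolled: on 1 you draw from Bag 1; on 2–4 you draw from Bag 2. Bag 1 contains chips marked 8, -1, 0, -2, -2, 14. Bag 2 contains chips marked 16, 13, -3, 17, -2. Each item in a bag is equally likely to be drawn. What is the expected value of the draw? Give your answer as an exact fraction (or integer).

823/120

E[X | Bag 1] = (8 − 1 + 0 − 2 − 2 + 14)/6 = 17/6
E[X | Bag 2] = (16 + 13 − 3 + 17 − 2)/5 = 41/5
E[X] = (1/4)·17/6 + (3/4)·41/5 = 823/120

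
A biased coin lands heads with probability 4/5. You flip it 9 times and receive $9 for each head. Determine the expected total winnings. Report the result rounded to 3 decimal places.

$64.800

E[#heads] = 9·4/5 = 36/5 (linearity over flips).
E[winnings] = 9·36/5 = 324/5.
≈ 64.800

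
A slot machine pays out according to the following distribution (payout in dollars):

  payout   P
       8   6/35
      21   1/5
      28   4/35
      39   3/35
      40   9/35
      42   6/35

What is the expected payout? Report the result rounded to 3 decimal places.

E[X] = (6/35)·8 + (1/5)·21 + (4/35)·28 + (3/35)·39 + (9/35)·40 + (6/35)·42
     = 148/5 ≈ 29.600

$29.600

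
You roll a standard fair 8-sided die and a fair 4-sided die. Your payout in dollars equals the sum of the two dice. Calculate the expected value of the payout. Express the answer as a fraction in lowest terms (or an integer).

$7

Distribution of the sum of the two dice: 2 w.p. 1/32, 3 w.p. 1/16, 4 w.p. 3/32, 5 w.p. 1/8, 6 w.p. 1/8, 7 w.p. 1/8, …
E[payout] = (1/32)·2 + (1/16)·3 + (3/32)·4 + (1/8)·5 + (1/8)·6 + (1/8)·7 + (1/8)·8 + (1/8)·9 + (3/32)·10 + (1/16)·11 + (1/32)·12 = 7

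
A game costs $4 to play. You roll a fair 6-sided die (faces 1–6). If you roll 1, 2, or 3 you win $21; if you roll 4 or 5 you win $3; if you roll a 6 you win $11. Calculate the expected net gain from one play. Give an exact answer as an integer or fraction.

E[payout] = (1/3)·3 + (1/6)·11 + (1/2)·21 = 40/3
Expected profit = 40/3 − 4 = 28/3

28/3 dollars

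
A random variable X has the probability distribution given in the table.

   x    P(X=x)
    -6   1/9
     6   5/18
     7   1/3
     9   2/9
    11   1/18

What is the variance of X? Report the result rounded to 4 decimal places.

19.7191

E[X] = (1/9)·(-6) + (5/18)·6 + (1/3)·7 + (2/9)·9 + (1/18)·11 = 107/18
E[X²] = (1/9)·36 + (5/18)·36 + (1/3)·49 + (2/9)·81 + (1/18)·121 = 991/18
Var(X) = 991/18 − (107/18)² = 6389/324 ≈ 19.7191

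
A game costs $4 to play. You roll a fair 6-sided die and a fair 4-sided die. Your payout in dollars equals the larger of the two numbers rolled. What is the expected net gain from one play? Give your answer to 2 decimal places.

-$0.08

Distribution of the larger of the two numbers rolled: 1 w.p. 1/24, 2 w.p. 1/8, 3 w.p. 5/24, 4 w.p. 7/24, 5 w.p. 1/6, 6 w.p. 1/6
E[payout] = (1/24)·1 + (1/8)·2 + (5/24)·3 + (7/24)·4 + (1/6)·5 + (1/6)·6 = 47/12
Expected profit = 47/12 − 4 = -1/12 ≈ -$0.08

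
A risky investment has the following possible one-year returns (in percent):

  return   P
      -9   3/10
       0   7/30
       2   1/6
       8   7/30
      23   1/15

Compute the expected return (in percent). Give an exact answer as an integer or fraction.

31/30

E[X] = (3/10)·(-9) + (7/30)·0 + (1/6)·2 + (7/30)·8 + (1/15)·23
     = 31/30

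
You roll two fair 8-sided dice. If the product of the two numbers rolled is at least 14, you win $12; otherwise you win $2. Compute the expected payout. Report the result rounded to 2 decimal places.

E[payout] = (27/64)·2 + (37/64)·12 = 249/32
≈ $7.78

$7.78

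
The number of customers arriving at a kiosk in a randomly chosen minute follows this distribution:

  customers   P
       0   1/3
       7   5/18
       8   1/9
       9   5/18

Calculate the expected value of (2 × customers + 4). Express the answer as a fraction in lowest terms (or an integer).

E[2x+4] = (1/3)·4 + (5/18)·18 + (1/9)·20 + (5/18)·22
     = 44/3

44/3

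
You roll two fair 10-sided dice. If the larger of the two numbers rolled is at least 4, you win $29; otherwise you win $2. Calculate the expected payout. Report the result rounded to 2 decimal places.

$26.57

E[payout] = (9/100)·2 + (91/100)·29 = 2657/100
≈ $26.57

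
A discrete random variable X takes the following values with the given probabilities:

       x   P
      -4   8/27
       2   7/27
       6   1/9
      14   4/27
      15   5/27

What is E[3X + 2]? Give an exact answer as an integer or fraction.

149/9

E[3x+2] = (8/27)·(-10) + (7/27)·8 + (1/9)·20 + (4/27)·44 + (5/27)·47
     = 149/9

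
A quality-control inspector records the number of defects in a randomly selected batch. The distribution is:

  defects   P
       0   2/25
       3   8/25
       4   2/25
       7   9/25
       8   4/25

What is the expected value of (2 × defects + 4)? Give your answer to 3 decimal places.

E[2x+4] = (2/25)·4 + (8/25)·10 + (2/25)·12 + (9/25)·18 + (4/25)·20
     = 354/25 ≈ 14.160

14.160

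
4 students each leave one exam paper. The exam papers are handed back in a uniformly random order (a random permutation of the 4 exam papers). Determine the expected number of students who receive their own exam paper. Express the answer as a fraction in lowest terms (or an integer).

Let Xᵢ = 1 if person i gets their own exam paper. For each i, P(Xᵢ=1) = 1/4.
By linearity of expectation, E[X₁+…+X_4] = 4·(1/4) = 1.

1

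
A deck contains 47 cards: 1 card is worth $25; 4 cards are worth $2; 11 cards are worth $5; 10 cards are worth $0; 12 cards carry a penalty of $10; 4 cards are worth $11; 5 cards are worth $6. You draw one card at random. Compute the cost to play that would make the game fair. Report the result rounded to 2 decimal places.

$0.89

E[payout] = (1/47)·25 + (4/47)·2 + (11/47)·5 + (10/47)·0 + (12/47)·(-10) + (4/47)·11 + (5/47)·6 = 42/47
Fair fee = E[payout] = 42/47 ≈ $0.89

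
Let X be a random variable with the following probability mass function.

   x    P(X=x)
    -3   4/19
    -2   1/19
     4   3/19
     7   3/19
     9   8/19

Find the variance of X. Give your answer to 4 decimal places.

23.5346

E[X] = (4/19)·(-3) + (1/19)·(-2) + (3/19)·4 + (3/19)·7 + (8/19)·9 = 91/19
E[X²] = (4/19)·9 + (1/19)·4 + (3/19)·16 + (3/19)·49 + (8/19)·81 = 883/19
Var(X) = 883/19 − (91/19)² = 8496/361 ≈ 23.5346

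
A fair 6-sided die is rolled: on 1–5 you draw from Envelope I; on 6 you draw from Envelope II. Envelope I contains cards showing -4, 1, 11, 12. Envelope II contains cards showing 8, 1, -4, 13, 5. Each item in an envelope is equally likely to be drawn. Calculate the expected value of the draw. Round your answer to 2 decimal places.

4.93

E[X | Envelope I] = (-4 + 1 + 11 + 12)/4 = 5
E[X | Envelope II] = (8 + 1 − 4 + 13 + 5)/5 = 23/5
E[X] = (5/6)·5 + (1/6)·23/5 = 74/15 ≈ 4.93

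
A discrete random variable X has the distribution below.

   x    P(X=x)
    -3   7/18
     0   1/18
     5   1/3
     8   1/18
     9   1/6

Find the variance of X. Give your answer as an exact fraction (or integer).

1856/81

E[X] = (7/18)·(-3) + (1/18)·0 + (1/3)·5 + (1/18)·8 + (1/6)·9 = 22/9
E[X²] = (7/18)·9 + (1/18)·0 + (1/3)·25 + (1/18)·64 + (1/6)·81 = 260/9
Var(X) = 260/9 − (22/9)² = 1856/81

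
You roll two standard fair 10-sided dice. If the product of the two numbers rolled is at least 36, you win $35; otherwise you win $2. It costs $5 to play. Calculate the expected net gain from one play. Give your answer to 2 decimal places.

E[payout] = (13/20)·2 + (7/20)·35 = 271/20
Expected profit = 271/20 − 5 = 171/20 ≈ $8.55

$8.55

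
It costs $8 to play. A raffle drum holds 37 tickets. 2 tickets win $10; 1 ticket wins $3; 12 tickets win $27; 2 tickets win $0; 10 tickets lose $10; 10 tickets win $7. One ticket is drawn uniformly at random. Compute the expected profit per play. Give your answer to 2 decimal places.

$0.57

E[payout] = (2/37)·10 + (1/37)·3 + (12/37)·27 + (2/37)·0 + (10/37)·(-10) + (10/37)·7 = 317/37
Expected profit = 317/37 − 8 = 21/37 ≈ $0.57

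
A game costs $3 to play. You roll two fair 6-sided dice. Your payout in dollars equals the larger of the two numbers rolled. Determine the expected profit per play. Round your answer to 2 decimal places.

$1.47

Distribution of the larger of the two numbers rolled: 1 w.p. 1/36, 2 w.p. 1/12, 3 w.p. 5/36, 4 w.p. 7/36, 5 w.p. 1/4, 6 w.p. 11/36
E[payout] = (1/36)·1 + (1/12)·2 + (5/36)·3 + (7/36)·4 + (1/4)·5 + (11/36)·6 = 161/36
Expected profit = 161/36 − 3 = 53/36 ≈ $1.47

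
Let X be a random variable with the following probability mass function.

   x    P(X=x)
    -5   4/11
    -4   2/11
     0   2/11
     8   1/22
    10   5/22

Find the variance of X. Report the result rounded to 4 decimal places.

37.6281

E[X] = (4/11)·(-5) + (2/11)·(-4) + (2/11)·0 + (1/22)·8 + (5/22)·10 = 1/11
E[X²] = (4/11)·25 + (2/11)·16 + (2/11)·0 + (1/22)·64 + (5/22)·100 = 414/11
Var(X) = 414/11 − (1/11)² = 4553/121 ≈ 37.6281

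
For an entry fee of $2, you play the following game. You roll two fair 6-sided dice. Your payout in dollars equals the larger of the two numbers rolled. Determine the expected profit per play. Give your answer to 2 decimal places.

$2.47

Distribution of the larger of the two numbers rolled: 1 w.p. 1/36, 2 w.p. 1/12, 3 w.p. 5/36, 4 w.p. 7/36, 5 w.p. 1/4, 6 w.p. 11/36
E[payout] = (1/36)·1 + (1/12)·2 + (5/36)·3 + (7/36)·4 + (1/4)·5 + (11/36)·6 = 161/36
Expected profit = 161/36 − 2 = 89/36 ≈ $2.47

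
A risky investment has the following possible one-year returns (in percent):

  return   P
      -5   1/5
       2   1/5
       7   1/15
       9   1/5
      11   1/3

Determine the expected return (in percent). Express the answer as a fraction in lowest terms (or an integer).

E[X] = (1/5)·(-5) + (1/5)·2 + (1/15)·7 + (1/5)·9 + (1/3)·11
     = 16/3

16/3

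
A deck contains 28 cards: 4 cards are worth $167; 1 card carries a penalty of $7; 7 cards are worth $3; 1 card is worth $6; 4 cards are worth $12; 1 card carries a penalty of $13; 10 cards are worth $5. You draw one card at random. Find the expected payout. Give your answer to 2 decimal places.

$27.61

E[payout] = (4/28)·167 + (1/28)·(-7) + (7/28)·3 + (1/28)·6 + (4/28)·12 + (1/28)·(-13) + (10/28)·5 = 773/28
≈ $27.61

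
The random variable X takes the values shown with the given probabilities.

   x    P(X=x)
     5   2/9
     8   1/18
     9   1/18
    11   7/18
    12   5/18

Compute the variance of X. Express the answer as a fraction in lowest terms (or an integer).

65/9

E[X] = (2/9)·5 + (1/18)·8 + (1/18)·9 + (7/18)·11 + (5/18)·12 = 29/3
E[X²] = (2/9)·25 + (1/18)·64 + (1/18)·81 + (7/18)·121 + (5/18)·144 = 302/3
Var(X) = 302/3 − (29/3)² = 65/9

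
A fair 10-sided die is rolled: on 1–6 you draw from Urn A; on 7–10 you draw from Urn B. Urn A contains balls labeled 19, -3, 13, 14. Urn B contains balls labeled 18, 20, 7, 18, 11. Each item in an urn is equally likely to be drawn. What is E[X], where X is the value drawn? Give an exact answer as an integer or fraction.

1237/100

E[X | Urn A] = (19 − 3 + 13 + 14)/4 = 43/4
E[X | Urn B] = (18 + 20 + 7 + 18 + 11)/5 = 74/5
E[X] = (3/5)·43/4 + (2/5)·74/5 = 1237/100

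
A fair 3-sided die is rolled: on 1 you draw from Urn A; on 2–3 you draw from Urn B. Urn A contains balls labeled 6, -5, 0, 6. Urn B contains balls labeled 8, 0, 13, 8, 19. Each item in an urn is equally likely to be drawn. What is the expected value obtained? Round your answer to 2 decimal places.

E[X | Urn A] = (6 − 5 + 0 + 6)/4 = 7/4
E[X | Urn B] = (8 + 0 + 13 + 8 + 19)/5 = 48/5
E[X] = (1/3)·7/4 + (2/3)·48/5 = 419/60 ≈ 6.98

6.98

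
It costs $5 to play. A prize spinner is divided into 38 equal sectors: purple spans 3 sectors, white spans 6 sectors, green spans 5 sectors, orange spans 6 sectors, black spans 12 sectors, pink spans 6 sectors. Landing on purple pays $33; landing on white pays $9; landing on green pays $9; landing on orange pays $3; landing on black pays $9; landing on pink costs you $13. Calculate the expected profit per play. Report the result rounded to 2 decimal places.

$1.47

E[payout] = (3/38)·33 + (6/38)·9 + (5/38)·9 + (6/38)·3 + (12/38)·9 + (6/38)·(-13) = 123/19
Expected profit = 123/19 − 5 = 28/19 ≈ $1.47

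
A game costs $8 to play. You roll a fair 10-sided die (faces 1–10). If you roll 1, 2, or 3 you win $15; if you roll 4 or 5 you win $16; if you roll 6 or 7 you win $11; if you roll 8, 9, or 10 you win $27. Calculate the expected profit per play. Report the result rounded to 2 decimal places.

$10.00

E[payout] = (1/5)·11 + (3/10)·15 + (1/5)·16 + (3/10)·27 = 18
Expected profit = 18 − 8 = 10 ≈ $10.00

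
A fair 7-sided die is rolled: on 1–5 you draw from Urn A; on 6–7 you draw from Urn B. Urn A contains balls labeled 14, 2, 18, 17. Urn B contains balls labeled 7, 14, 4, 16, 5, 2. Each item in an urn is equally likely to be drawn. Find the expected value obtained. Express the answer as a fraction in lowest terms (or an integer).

319/28

E[X | Urn A] = (14 + 2 + 18 + 17)/4 = 51/4
E[X | Urn B] = (7 + 14 + 4 + 16 + 5 + 2)/6 = 8
E[X] = (5/7)·51/4 + (2/7)·8 = 319/28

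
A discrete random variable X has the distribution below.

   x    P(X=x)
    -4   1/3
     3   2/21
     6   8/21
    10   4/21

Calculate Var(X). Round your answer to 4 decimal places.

29.0748

E[X] = (1/3)·(-4) + (2/21)·3 + (8/21)·6 + (4/21)·10 = 22/7
E[X²] = (1/3)·16 + (2/21)·9 + (8/21)·36 + (4/21)·100 = 818/21
Var(X) = 818/21 − (22/7)² = 4274/147 ≈ 29.0748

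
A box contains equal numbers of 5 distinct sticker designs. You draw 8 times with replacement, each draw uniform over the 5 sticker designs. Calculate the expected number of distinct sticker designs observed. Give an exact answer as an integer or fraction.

325089/78125

Let Xⱼ=1 if type j appears at least once. P(Xⱼ=1) = 1 − ((5−1)/5)^8 = 325089/390625.
E[#distinct] = 5·325089/390625 = 325089/78125.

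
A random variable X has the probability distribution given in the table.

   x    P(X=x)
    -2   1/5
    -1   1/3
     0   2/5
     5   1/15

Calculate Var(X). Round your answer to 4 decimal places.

E[X] = (1/5)·(-2) + (1/3)·(-1) + (2/5)·0 + (1/15)·5 = -2/5
E[X²] = (1/5)·4 + (1/3)·1 + (2/5)·0 + (1/15)·25 = 14/5
Var(X) = 14/5 − (-2/5)² = 66/25 ≈ 2.6400

2.6400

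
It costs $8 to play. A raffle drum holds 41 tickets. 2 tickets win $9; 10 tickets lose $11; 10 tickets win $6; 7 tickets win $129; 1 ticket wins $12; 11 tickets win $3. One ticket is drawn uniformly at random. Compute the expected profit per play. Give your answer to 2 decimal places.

E[payout] = (2/41)·9 + (10/41)·(-11) + (10/41)·6 + (7/41)·129 + (1/41)·12 + (11/41)·3 = 916/41
Expected profit = 916/41 − 8 = 588/41 ≈ $14.34

$14.34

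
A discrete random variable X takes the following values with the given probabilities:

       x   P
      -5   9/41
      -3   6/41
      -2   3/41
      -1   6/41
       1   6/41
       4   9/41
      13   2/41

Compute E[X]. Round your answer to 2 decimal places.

-0.17

E[X] = (9/41)·(-5) + (6/41)·(-3) + (3/41)·(-2) + (6/41)·(-1) + (6/41)·1 + (9/41)·4 + (2/41)·13
     = -7/41 ≈ -0.17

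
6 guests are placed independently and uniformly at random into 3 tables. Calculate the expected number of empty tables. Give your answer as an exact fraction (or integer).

64/243

Let Xⱼ=1 if table j is empty. P(Xⱼ=1) = ((3-1)/3)^6 = 64/729.
By linearity, E[#empty] = 3·64/729 = 64/243.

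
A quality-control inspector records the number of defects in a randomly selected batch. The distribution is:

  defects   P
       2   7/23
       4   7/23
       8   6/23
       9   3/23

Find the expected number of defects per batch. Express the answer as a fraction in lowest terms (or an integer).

E[X] = (7/23)·2 + (7/23)·4 + (6/23)·8 + (3/23)·9
     = 117/23

117/23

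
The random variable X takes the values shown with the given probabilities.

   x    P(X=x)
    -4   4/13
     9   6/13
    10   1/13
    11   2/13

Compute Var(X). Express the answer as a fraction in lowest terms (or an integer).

E[X] = (4/13)·(-4) + (6/13)·9 + (1/13)·10 + (2/13)·11 = 70/13
E[X²] = (4/13)·16 + (6/13)·81 + (1/13)·100 + (2/13)·121 = 892/13
Var(X) = 892/13 − (70/13)² = 6696/169

6696/169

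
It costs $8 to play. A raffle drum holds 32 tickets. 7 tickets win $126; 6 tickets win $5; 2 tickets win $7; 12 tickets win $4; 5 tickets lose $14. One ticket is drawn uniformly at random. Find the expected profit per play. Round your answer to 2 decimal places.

$20.25

E[payout] = (7/32)·126 + (6/32)·5 + (2/32)·7 + (12/32)·4 + (5/32)·(-14) = 113/4
Expected profit = 113/4 − 8 = 81/4 ≈ $20.25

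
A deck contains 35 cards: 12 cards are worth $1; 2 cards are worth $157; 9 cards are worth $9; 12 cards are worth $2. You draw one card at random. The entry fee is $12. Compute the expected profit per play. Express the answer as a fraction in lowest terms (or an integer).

11/35 dollars

E[payout] = (12/35)·1 + (2/35)·157 + (9/35)·9 + (12/35)·2 = 431/35
Expected profit = 431/35 − 12 = 11/35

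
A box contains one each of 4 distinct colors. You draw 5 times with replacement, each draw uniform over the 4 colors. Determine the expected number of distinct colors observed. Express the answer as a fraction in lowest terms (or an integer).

Let Xⱼ=1 if type j appears at least once. P(Xⱼ=1) = 1 − ((4−1)/4)^5 = 781/1024.
E[#distinct] = 4·781/1024 = 781/256.

781/256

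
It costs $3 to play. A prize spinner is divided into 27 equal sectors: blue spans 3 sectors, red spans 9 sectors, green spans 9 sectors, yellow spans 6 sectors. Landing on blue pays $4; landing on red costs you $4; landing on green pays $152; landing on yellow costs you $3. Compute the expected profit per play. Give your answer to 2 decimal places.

$46.11

E[payout] = (3/27)·4 + (9/27)·(-4) + (9/27)·152 + (6/27)·(-3) = 442/9
Expected profit = 442/9 − 3 = 415/9 ≈ $46.11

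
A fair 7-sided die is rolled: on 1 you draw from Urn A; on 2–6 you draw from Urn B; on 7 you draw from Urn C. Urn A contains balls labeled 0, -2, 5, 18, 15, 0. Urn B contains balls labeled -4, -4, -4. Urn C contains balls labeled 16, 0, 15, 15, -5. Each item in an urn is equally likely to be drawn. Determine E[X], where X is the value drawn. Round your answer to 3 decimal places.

E[X | Urn A] = (0 − 2 + 5 + 18 + 15 + 0)/6 = 6
E[X | Urn B] = (-4 − 4 − 4)/3 = -4
E[X | Urn C] = (16 + 0 + 15 + 15 − 5)/5 = 41/5
E[X] = (1/7)·6 + (5/7)·(-4) + (1/7)·41/5 = -29/35 ≈ -0.829

-0.829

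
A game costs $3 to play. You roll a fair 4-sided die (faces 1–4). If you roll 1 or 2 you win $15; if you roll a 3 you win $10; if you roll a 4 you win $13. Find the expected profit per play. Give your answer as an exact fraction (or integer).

41/4 dollars

E[payout] = (1/4)·10 + (1/4)·13 + (1/2)·15 = 53/4
Expected profit = 53/4 − 3 = 41/4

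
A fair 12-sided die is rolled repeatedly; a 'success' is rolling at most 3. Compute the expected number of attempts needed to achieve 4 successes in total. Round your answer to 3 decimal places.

By linearity (sum of 4 independent geometric waits), E[trials] = 4/p = 4/(1/4) = 16.
≈ 16.000

16.000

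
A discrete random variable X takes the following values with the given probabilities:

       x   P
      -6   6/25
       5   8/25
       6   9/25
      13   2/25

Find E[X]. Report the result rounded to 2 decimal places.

E[X] = (6/25)·(-6) + (8/25)·5 + (9/25)·6 + (2/25)·13
     = 84/25 ≈ 3.36

3.36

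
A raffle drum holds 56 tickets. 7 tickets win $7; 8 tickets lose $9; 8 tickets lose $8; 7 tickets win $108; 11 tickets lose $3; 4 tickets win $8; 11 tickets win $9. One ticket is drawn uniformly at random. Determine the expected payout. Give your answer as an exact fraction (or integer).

E[payout] = (7/56)·7 + (8/56)·(-9) + (8/56)·(-8) + (7/56)·108 + (11/56)·(-3) + (4/56)·8 + (11/56)·9 = 767/56

767/56 dollars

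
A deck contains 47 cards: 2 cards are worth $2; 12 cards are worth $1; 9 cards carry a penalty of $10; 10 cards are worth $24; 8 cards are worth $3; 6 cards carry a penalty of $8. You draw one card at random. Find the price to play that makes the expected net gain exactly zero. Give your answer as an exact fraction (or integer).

E[payout] = (2/47)·2 + (12/47)·1 + (9/47)·(-10) + (10/47)·24 + (8/47)·3 + (6/47)·(-8) = 142/47
Fair fee = E[payout] = 142/47

142/47 dollars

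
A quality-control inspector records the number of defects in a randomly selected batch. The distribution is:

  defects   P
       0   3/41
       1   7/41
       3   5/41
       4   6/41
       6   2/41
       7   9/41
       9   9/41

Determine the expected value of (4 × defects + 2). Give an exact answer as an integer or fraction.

E[4x+2] = (3/41)·2 + (7/41)·6 + (5/41)·14 + (6/41)·18 + (2/41)·26 + (9/41)·30 + (9/41)·38
     = 890/41

890/41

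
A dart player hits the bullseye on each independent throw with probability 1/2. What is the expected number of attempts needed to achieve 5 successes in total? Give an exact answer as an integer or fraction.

By linearity (sum of 5 independent geometric waits), E[trials] = 5/p = 5/(1/2) = 10.

10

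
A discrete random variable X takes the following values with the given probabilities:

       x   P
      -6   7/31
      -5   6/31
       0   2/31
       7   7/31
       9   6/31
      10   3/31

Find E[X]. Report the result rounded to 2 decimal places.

E[X] = (7/31)·(-6) + (6/31)·(-5) + (2/31)·0 + (7/31)·7 + (6/31)·9 + (3/31)·10
     = 61/31 ≈ 1.97

1.97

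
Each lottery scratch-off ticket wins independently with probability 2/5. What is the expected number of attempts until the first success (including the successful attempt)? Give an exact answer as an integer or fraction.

For a geometric distribution, E[trials] = 1/p = 1/(2/5) = 5/2.

5/2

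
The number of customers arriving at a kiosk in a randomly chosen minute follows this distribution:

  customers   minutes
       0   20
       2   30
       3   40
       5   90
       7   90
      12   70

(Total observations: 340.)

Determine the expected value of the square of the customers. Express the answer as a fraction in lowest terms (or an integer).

Total = 340, so P(customers=0) = 20/340, etc.
E[X²] = (1/17)·0 + (3/34)·4 + (2/17)·9 + (9/34)·25 + (9/34)·49 + (7/34)·144
     = 861/17

861/17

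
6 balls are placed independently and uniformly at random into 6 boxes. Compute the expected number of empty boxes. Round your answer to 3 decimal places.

2.009

Let Xⱼ=1 if box j is empty. P(Xⱼ=1) = ((6-1)/6)^6 = 15625/46656.
By linearity, E[#empty] = 6·15625/46656 = 15625/7776.
≈ 2.009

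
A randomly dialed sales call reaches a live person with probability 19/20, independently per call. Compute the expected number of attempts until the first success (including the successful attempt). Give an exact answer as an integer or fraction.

For a geometric distribution, E[trials] = 1/p = 1/(19/20) = 20/19.

20/19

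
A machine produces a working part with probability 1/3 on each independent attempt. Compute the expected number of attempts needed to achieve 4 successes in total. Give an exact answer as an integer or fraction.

12

By linearity (sum of 4 independent geometric waits), E[trials] = 4/p = 4/(1/3) = 12.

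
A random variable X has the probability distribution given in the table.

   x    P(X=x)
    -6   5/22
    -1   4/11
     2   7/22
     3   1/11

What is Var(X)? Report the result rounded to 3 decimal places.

9.967

E[X] = (5/22)·(-6) + (4/11)·(-1) + (7/22)·2 + (1/11)·3 = -9/11
E[X²] = (5/22)·36 + (4/11)·1 + (7/22)·4 + (1/11)·9 = 117/11
Var(X) = 117/11 − (-9/11)² = 1206/121 ≈ 9.967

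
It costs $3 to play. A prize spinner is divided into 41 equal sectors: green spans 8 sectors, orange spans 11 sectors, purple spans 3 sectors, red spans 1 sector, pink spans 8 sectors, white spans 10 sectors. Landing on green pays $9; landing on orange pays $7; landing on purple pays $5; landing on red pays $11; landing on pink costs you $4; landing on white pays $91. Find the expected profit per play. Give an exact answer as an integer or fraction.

930/41 dollars

E[payout] = (8/41)·9 + (11/41)·7 + (3/41)·5 + (1/41)·11 + (8/41)·(-4) + (10/41)·91 = 1053/41
Expected profit = 1053/41 − 3 = 930/41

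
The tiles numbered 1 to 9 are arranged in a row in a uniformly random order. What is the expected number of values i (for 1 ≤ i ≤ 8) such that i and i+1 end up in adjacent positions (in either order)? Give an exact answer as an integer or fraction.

For each i ∈ {1,…,8}, let Xᵢ = 1 if i and i+1 are adjacent. P(Xᵢ=1) = 2·(9−1)!/9! = 2/9.
By linearity, E[ΣXᵢ] = (8)·(2/9) = 16/9.

16/9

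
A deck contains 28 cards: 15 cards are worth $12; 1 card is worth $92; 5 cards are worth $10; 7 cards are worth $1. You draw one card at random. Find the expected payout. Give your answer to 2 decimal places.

E[payout] = (15/28)·12 + (1/28)·92 + (5/28)·10 + (7/28)·1 = 47/4
≈ $11.75

$11.75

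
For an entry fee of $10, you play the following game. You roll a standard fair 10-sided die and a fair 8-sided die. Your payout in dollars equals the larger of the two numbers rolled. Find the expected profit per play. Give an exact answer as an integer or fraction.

Distribution of the larger of the two numbers rolled: 1 w.p. 1/80, 2 w.p. 3/80, 3 w.p. 1/16, 4 w.p. 7/80, 5 w.p. 9/80, 6 w.p. 11/80, …
E[payout] = (1/80)·1 + (3/80)·2 + (1/16)·3 + (7/80)·4 + (9/80)·5 + (11/80)·6 + (13/80)·7 + (3/16)·8 + (1/10)·9 + (1/10)·10 = 131/20
Expected profit = 131/20 − 10 = -69/20

-69/20 dollars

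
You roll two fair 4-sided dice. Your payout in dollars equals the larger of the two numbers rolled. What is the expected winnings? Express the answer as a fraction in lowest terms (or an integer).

25/8 dollars

Distribution of the larger of the two numbers rolled: 1 w.p. 1/16, 2 w.p. 3/16, 3 w.p. 5/16, 4 w.p. 7/16
E[payout] = (1/16)·1 + (3/16)·2 + (5/16)·3 + (7/16)·4 = 25/8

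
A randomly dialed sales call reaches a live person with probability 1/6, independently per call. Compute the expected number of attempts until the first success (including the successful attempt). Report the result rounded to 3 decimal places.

For a geometric distribution, E[trials] = 1/p = 1/(1/6) = 6.
≈ 6.000

6.000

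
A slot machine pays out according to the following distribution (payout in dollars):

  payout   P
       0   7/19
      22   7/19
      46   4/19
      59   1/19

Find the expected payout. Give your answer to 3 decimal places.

$20.895

E[X] = (7/19)·0 + (7/19)·22 + (4/19)·46 + (1/19)·59
     = 397/19 ≈ 20.895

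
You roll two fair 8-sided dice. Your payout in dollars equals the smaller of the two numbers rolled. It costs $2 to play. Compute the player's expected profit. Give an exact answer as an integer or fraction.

19/16 dollars

Distribution of the smaller of the two numbers rolled: 1 w.p. 15/64, 2 w.p. 13/64, 3 w.p. 11/64, 4 w.p. 9/64, 5 w.p. 7/64, 6 w.p. 5/64, …
E[payout] = (15/64)·1 + (13/64)·2 + (11/64)·3 + (9/64)·4 + (7/64)·5 + (5/64)·6 + (3/64)·7 + (1/64)·8 = 51/16
Expected profit = 51/16 − 2 = 19/16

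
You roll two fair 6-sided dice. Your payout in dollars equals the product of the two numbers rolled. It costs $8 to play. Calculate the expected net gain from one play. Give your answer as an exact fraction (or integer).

17/4 dollars

Distribution of the product of the two numbers rolled: 1 w.p. 1/36, 2 w.p. 1/18, 3 w.p. 1/18, 4 w.p. 1/12, 5 w.p. 1/18, 6 w.p. 1/9, …
E[payout] = (1/36)·1 + (1/18)·2 + (1/18)·3 + (1/12)·4 + (1/18)·5 + (1/9)·6 + (1/18)·8 + (1/36)·9 + (1/18)·10 + (1/9)·12 + (1/18)·15 + (1/36)·16 + (1/18)·18 + (1/18)·20 + (1/18)·24 + (1/36)·25 + (1/18)·30 + (1/36)·36 = 49/4
Expected profit = 49/4 − 8 = 17/4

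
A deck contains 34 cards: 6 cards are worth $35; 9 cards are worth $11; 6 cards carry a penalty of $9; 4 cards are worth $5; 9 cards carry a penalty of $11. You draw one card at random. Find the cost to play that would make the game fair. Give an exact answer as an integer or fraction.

E[payout] = (6/34)·35 + (9/34)·11 + (6/34)·(-9) + (4/34)·5 + (9/34)·(-11) = 88/17
Fair fee = E[payout] = 88/17

88/17 dollars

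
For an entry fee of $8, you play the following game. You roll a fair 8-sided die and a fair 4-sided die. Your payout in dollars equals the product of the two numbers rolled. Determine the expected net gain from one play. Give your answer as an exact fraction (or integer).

Distribution of the product of the two numbers rolled: 1 w.p. 1/32, 2 w.p. 1/16, 3 w.p. 1/16, 4 w.p. 3/32, 5 w.p. 1/32, 6 w.p. 3/32, …
E[payout] = (1/32)·1 + (1/16)·2 + (1/16)·3 + (3/32)·4 + (1/32)·5 + (3/32)·6 + (1/32)·7 + (3/32)·8 + (1/32)·9 + (1/32)·10 + (3/32)·12 + (1/32)·14 + (1/32)·15 + (1/16)·16 + (1/32)·18 + (1/32)·20 + (1/32)·21 + (1/16)·24 + (1/32)·28 + (1/32)·32 = 45/4
Expected profit = 45/4 − 8 = 13/4

13/4 dollars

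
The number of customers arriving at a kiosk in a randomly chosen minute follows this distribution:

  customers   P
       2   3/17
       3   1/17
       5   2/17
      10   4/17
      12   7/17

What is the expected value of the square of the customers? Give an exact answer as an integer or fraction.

E[X²] = (3/17)·4 + (1/17)·9 + (2/17)·25 + (4/17)·100 + (7/17)·144
     = 87

87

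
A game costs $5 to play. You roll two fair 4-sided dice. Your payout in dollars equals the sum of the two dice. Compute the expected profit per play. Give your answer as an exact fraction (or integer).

Distribution of the sum of the two dice: 2 w.p. 1/16, 3 w.p. 1/8, 4 w.p. 3/16, 5 w.p. 1/4, 6 w.p. 3/16, 7 w.p. 1/8, …
E[payout] = (1/16)·2 + (1/8)·3 + (3/16)·4 + (1/4)·5 + (3/16)·6 + (1/8)·7 + (1/16)·8 = 5
Expected profit = 5 − 5 = 0

$0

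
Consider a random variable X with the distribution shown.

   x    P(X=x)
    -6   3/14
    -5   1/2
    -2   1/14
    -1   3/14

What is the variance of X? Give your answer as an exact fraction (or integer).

174/49

E[X] = (3/14)·(-6) + (1/2)·(-5) + (1/14)·(-2) + (3/14)·(-1) = -29/7
E[X²] = (3/14)·36 + (1/2)·25 + (1/14)·4 + (3/14)·1 = 145/7
Var(X) = 145/7 − (-29/7)² = 174/49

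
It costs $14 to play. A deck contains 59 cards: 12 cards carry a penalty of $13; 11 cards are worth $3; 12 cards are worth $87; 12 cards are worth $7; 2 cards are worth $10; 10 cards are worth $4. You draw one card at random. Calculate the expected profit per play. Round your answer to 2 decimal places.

E[payout] = (12/59)·(-13) + (11/59)·3 + (12/59)·87 + (12/59)·7 + (2/59)·10 + (10/59)·4 = 1065/59
Expected profit = 1065/59 − 14 = 239/59 ≈ $4.05

$4.05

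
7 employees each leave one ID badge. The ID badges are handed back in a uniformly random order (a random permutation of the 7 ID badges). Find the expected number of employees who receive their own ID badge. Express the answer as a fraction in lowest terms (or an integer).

1

Let Xᵢ = 1 if person i gets their own ID badge. For each i, P(Xᵢ=1) = 1/7.
By linearity of expectation, E[X₁+…+X_7] = 7·(1/7) = 1.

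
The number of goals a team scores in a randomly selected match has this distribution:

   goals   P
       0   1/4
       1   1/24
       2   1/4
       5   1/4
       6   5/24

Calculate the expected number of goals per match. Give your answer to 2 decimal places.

E[X] = (1/4)·0 + (1/24)·1 + (1/4)·2 + (1/4)·5 + (5/24)·6
     = 73/24 ≈ 3.04

3.04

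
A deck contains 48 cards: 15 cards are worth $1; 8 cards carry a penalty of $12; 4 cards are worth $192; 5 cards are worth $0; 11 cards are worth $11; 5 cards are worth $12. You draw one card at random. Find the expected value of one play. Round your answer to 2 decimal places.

E[payout] = (15/48)·1 + (8/48)·(-12) + (4/48)·192 + (5/48)·0 + (11/48)·11 + (5/48)·12 = 217/12
≈ $18.08

$18.08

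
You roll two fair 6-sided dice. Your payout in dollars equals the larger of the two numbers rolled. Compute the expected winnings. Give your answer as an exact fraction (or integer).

Distribution of the larger of the two numbers rolled: 1 w.p. 1/36, 2 w.p. 1/12, 3 w.p. 5/36, 4 w.p. 7/36, 5 w.p. 1/4, 6 w.p. 11/36
E[payout] = (1/36)·1 + (1/12)·2 + (5/36)·3 + (7/36)·4 + (1/4)·5 + (11/36)·6 = 161/36

161/36 dollars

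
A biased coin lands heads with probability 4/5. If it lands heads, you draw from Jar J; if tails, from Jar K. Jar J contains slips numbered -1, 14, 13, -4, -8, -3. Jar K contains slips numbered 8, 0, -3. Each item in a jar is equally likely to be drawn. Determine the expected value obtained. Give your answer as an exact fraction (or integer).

E[X | Jar J] = (-1 + 14 + 13 − 4 − 8 − 3)/6 = 11/6
E[X | Jar K] = (8 + 0 − 3)/3 = 5/3
E[X] = (4/5)·11/6 + (1/5)·5/3 = 9/5

9/5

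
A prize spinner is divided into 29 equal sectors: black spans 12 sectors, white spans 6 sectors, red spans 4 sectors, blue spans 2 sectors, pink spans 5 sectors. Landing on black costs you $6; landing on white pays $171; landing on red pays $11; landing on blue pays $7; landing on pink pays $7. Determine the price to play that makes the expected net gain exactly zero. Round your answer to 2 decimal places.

E[payout] = (12/29)·(-6) + (6/29)·171 + (4/29)·11 + (2/29)·7 + (5/29)·7 = 1047/29
Fair fee = E[payout] = 1047/29 ≈ $36.10

$36.10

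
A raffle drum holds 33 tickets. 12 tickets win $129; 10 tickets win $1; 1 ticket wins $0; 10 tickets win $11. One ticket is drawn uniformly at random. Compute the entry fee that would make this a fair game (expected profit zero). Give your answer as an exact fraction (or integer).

556/11 dollars

E[payout] = (12/33)·129 + (10/33)·1 + (1/33)·0 + (10/33)·11 = 556/11
Fair fee = E[payout] = 556/11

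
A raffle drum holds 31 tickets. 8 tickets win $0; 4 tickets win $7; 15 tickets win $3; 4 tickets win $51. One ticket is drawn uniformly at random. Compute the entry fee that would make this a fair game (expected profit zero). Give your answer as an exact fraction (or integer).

E[payout] = (8/31)·0 + (4/31)·7 + (15/31)·3 + (4/31)·51 = 277/31
Fair fee = E[payout] = 277/31

277/31 dollars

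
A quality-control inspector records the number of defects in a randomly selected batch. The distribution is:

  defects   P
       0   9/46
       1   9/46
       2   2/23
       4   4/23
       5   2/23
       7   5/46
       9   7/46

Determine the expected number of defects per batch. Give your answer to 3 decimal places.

E[X] = (9/46)·0 + (9/46)·1 + (2/23)·2 + (4/23)·4 + (2/23)·5 + (5/46)·7 + (7/46)·9
     = 167/46 ≈ 3.630

3.630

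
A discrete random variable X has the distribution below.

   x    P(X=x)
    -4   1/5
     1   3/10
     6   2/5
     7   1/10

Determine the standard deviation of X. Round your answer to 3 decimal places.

E[X] = 13/5, E[X²] = 114/5
Var(X) = E[X²] − (E[X])² = 114/5 − 169/25 = 401/25
SD(X) = √(401/25) ≈ 4.005

4.005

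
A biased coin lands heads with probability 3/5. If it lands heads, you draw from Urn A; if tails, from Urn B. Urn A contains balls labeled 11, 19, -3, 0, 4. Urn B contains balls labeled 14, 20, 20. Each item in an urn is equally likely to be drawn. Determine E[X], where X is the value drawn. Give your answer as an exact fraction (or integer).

273/25

E[X | Urn A] = (11 + 19 − 3 + 0 + 4)/5 = 31/5
E[X | Urn B] = (14 + 20 + 20)/3 = 18
E[X] = (3/5)·31/5 + (2/5)·18 = 273/25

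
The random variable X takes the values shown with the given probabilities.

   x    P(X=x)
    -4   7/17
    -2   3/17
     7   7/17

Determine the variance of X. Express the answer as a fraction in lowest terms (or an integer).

7714/289

E[X] = (7/17)·(-4) + (3/17)·(-2) + (7/17)·7 = 15/17
E[X²] = (7/17)·16 + (3/17)·4 + (7/17)·49 = 467/17
Var(X) = 467/17 − (15/17)² = 7714/289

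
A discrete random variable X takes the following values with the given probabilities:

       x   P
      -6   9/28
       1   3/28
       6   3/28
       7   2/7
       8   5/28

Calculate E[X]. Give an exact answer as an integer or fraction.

E[X] = (9/28)·(-6) + (3/28)·1 + (3/28)·6 + (2/7)·7 + (5/28)·8
     = 9/4

9/4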